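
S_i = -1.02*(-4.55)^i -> [-1.02, 4.64, -21.12, 96.08, -437.17]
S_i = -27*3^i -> [-27, -81, -243, -729, -2187]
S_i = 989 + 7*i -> [989, 996, 1003, 1010, 1017]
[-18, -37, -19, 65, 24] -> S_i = Random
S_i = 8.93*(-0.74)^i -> [8.93, -6.61, 4.89, -3.62, 2.68]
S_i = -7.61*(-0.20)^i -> [-7.61, 1.52, -0.3, 0.06, -0.01]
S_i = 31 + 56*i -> [31, 87, 143, 199, 255]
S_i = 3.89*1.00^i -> [3.89, 3.89, 3.89, 3.89, 3.89]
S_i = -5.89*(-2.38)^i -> [-5.89, 14.02, -33.36, 79.4, -188.98]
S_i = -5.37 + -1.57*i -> [-5.37, -6.94, -8.51, -10.08, -11.65]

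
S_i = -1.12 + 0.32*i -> [-1.12, -0.8, -0.48, -0.16, 0.16]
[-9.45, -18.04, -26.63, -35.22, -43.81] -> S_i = -9.45 + -8.59*i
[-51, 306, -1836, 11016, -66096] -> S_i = -51*-6^i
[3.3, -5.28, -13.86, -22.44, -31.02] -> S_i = 3.30 + -8.58*i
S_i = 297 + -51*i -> [297, 246, 195, 144, 93]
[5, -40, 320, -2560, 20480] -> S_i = 5*-8^i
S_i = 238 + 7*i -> [238, 245, 252, 259, 266]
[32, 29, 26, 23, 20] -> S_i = 32 + -3*i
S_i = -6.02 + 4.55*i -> [-6.02, -1.47, 3.08, 7.63, 12.18]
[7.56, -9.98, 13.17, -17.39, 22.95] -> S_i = 7.56*(-1.32)^i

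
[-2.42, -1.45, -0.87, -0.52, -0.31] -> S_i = -2.42*0.60^i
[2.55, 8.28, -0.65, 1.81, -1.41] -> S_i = Random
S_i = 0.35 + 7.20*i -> [0.35, 7.55, 14.75, 21.95, 29.15]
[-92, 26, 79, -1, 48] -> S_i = Random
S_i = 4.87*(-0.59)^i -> [4.87, -2.87, 1.7, -1.0, 0.59]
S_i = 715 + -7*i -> [715, 708, 701, 694, 687]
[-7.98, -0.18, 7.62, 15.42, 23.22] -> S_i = -7.98 + 7.80*i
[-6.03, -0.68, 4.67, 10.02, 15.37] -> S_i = -6.03 + 5.35*i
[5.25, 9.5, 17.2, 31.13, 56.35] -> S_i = 5.25*1.81^i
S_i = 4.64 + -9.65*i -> [4.64, -5.01, -14.66, -24.31, -33.96]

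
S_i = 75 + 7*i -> [75, 82, 89, 96, 103]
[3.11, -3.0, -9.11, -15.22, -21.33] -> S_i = 3.11 + -6.11*i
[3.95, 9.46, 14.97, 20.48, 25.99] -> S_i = 3.95 + 5.51*i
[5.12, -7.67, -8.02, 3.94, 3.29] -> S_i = Random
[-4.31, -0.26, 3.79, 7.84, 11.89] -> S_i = -4.31 + 4.05*i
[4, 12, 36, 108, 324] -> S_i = 4*3^i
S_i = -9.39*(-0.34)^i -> [-9.39, 3.19, -1.09, 0.37, -0.13]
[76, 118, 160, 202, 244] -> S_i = 76 + 42*i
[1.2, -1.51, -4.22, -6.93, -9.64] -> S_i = 1.20 + -2.71*i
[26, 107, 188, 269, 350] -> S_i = 26 + 81*i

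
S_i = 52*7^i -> [52, 364, 2548, 17836, 124852]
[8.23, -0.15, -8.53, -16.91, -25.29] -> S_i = 8.23 + -8.38*i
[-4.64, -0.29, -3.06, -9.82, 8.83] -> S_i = Random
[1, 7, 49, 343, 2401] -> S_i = 1*7^i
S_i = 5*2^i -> [5, 10, 20, 40, 80]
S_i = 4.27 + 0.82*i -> [4.27, 5.09, 5.91, 6.73, 7.55]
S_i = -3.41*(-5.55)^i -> [-3.41, 18.93, -105.04, 582.95, -3235.39]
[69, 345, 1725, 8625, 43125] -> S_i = 69*5^i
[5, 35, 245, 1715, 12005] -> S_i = 5*7^i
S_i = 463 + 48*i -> [463, 511, 559, 607, 655]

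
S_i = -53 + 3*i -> [-53, -50, -47, -44, -41]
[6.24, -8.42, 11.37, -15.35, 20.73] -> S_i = 6.24*(-1.35)^i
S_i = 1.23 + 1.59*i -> [1.23, 2.82, 4.41, 6.0, 7.59]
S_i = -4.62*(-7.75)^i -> [-4.62, 35.8, -277.49, 2150.54, -16666.67]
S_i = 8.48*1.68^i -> [8.48, 14.25, 23.93, 40.21, 67.55]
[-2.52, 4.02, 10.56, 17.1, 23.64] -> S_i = -2.52 + 6.54*i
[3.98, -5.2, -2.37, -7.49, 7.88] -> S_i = Random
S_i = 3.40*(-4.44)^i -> [3.4, -15.1, 67.03, -297.6, 1321.33]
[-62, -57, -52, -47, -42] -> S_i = -62 + 5*i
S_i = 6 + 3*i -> [6, 9, 12, 15, 18]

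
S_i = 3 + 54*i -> [3, 57, 111, 165, 219]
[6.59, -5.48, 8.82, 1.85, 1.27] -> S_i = Random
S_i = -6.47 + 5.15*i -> [-6.47, -1.32, 3.83, 8.98, 14.13]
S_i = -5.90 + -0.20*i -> [-5.9, -6.1, -6.3, -6.5, -6.7]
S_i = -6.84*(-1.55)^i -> [-6.84, 10.6, -16.43, 25.47, -39.48]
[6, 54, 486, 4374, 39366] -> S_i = 6*9^i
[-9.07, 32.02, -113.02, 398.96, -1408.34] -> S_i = -9.07*(-3.53)^i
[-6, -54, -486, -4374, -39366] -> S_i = -6*9^i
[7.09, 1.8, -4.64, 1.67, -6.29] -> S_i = Random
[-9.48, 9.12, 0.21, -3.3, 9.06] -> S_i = Random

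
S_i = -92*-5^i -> [-92, 460, -2300, 11500, -57500]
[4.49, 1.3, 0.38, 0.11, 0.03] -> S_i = 4.49*0.29^i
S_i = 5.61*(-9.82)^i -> [5.61, -55.09, 540.99, -5312.48, 52168.56]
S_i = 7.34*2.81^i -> [7.34, 20.63, 57.96, 162.86, 457.64]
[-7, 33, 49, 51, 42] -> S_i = Random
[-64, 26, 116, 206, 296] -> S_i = -64 + 90*i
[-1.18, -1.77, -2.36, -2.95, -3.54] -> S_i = -1.18 + -0.59*i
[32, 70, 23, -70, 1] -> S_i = Random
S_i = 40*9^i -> [40, 360, 3240, 29160, 262440]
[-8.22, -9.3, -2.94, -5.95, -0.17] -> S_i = Random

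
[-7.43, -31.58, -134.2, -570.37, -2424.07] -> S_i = -7.43*4.25^i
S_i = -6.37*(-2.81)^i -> [-6.37, 17.9, -50.3, 141.34, -397.16]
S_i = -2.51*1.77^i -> [-2.51, -4.44, -7.86, -13.92, -24.64]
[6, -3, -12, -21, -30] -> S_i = 6 + -9*i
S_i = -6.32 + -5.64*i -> [-6.32, -11.96, -17.6, -23.24, -28.88]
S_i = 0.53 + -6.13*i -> [0.53, -5.6, -11.73, -17.86, -23.99]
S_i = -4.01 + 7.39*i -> [-4.01, 3.38, 10.77, 18.16, 25.55]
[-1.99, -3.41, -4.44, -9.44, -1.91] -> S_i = Random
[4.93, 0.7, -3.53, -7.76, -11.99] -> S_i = 4.93 + -4.23*i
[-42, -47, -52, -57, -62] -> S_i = -42 + -5*i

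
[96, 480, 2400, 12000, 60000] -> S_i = 96*5^i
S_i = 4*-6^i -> [4, -24, 144, -864, 5184]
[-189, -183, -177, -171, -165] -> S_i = -189 + 6*i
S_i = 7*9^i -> [7, 63, 567, 5103, 45927]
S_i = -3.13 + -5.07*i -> [-3.13, -8.2, -13.27, -18.34, -23.41]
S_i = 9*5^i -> [9, 45, 225, 1125, 5625]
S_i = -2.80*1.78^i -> [-2.8, -4.98, -8.87, -15.79, -28.11]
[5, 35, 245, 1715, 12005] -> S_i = 5*7^i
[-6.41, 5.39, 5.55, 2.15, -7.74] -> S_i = Random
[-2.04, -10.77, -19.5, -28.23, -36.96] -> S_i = -2.04 + -8.73*i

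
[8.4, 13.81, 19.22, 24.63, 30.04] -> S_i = 8.40 + 5.41*i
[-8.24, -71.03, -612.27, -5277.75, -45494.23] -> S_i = -8.24*8.62^i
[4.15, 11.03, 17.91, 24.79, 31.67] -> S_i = 4.15 + 6.88*i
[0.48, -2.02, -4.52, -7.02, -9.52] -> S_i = 0.48 + -2.50*i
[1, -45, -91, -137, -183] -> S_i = 1 + -46*i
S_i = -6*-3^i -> [-6, 18, -54, 162, -486]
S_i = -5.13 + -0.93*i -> [-5.13, -6.06, -6.99, -7.92, -8.85]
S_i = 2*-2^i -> [2, -4, 8, -16, 32]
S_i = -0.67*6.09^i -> [-0.67, -4.08, -24.85, -151.33, -921.6]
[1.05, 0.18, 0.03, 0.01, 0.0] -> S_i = 1.05*0.17^i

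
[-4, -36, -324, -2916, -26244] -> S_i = -4*9^i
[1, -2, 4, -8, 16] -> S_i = 1*-2^i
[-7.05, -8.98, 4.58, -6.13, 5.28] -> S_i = Random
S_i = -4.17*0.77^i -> [-4.17, -3.21, -2.47, -1.9, -1.47]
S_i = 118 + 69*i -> [118, 187, 256, 325, 394]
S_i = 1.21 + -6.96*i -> [1.21, -5.75, -12.71, -19.67, -26.63]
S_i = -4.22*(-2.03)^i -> [-4.22, 8.57, -17.39, 35.3, -71.66]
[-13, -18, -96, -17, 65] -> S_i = Random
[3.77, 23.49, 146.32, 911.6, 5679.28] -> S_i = 3.77*6.23^i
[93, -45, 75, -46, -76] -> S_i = Random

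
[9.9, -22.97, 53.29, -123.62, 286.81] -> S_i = 9.90*(-2.32)^i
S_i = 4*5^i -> [4, 20, 100, 500, 2500]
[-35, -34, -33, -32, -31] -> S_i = -35 + 1*i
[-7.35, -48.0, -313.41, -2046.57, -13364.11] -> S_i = -7.35*6.53^i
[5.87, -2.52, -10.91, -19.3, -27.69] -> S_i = 5.87 + -8.39*i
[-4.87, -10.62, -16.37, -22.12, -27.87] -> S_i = -4.87 + -5.75*i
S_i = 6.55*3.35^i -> [6.55, 21.94, 73.51, 246.25, 824.94]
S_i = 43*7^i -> [43, 301, 2107, 14749, 103243]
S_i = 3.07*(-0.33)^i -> [3.07, -1.01, 0.33, -0.11, 0.04]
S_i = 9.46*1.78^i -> [9.46, 16.84, 29.97, 53.35, 94.97]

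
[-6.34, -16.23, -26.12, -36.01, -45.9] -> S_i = -6.34 + -9.89*i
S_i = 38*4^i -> [38, 152, 608, 2432, 9728]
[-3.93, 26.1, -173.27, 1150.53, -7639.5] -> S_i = -3.93*(-6.64)^i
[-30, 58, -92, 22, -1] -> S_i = Random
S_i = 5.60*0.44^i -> [5.6, 2.46, 1.08, 0.48, 0.21]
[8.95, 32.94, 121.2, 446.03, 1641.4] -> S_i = 8.95*3.68^i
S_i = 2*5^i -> [2, 10, 50, 250, 1250]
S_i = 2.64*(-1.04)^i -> [2.64, -2.75, 2.86, -2.97, 3.09]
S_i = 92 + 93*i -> [92, 185, 278, 371, 464]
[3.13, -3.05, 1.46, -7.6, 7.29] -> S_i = Random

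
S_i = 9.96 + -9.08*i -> [9.96, 0.88, -8.2, -17.28, -26.36]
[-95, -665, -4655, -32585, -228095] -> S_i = -95*7^i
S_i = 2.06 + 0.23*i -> [2.06, 2.29, 2.52, 2.75, 2.98]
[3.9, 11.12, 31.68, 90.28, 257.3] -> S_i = 3.90*2.85^i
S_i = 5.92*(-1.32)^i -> [5.92, -7.81, 10.32, -13.62, 17.97]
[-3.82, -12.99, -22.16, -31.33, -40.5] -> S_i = -3.82 + -9.17*i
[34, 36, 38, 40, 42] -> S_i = 34 + 2*i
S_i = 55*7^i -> [55, 385, 2695, 18865, 132055]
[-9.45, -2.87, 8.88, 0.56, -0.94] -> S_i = Random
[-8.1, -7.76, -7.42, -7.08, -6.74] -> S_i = -8.10 + 0.34*i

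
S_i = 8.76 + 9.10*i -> [8.76, 17.86, 26.96, 36.06, 45.16]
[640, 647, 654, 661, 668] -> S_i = 640 + 7*i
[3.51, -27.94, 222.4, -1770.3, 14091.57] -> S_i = 3.51*(-7.96)^i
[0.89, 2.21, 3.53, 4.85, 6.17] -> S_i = 0.89 + 1.32*i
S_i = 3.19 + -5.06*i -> [3.19, -1.87, -6.93, -11.99, -17.05]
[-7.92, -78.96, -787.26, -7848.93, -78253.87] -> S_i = -7.92*9.97^i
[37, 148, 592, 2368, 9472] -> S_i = 37*4^i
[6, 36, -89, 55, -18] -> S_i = Random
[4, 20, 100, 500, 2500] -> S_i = 4*5^i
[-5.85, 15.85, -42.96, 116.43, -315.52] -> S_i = -5.85*(-2.71)^i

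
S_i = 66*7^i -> [66, 462, 3234, 22638, 158466]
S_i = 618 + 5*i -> [618, 623, 628, 633, 638]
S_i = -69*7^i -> [-69, -483, -3381, -23667, -165669]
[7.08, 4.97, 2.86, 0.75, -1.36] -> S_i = 7.08 + -2.11*i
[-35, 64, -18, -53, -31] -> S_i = Random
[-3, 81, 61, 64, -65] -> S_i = Random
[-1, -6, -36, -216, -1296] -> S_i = -1*6^i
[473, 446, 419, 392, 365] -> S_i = 473 + -27*i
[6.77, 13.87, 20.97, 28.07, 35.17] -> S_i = 6.77 + 7.10*i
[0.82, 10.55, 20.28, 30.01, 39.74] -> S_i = 0.82 + 9.73*i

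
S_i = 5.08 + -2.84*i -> [5.08, 2.24, -0.6, -3.44, -6.28]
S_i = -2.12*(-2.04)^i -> [-2.12, 4.32, -8.82, 18.0, -36.72]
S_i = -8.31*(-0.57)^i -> [-8.31, 4.74, -2.7, 1.54, -0.88]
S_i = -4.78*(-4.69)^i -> [-4.78, 22.42, -105.14, 493.11, -2312.7]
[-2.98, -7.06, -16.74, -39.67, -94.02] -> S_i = -2.98*2.37^i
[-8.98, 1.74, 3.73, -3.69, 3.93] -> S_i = Random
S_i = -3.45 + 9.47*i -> [-3.45, 6.02, 15.49, 24.96, 34.43]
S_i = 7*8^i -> [7, 56, 448, 3584, 28672]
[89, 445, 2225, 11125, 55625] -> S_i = 89*5^i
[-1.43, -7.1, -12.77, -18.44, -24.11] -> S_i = -1.43 + -5.67*i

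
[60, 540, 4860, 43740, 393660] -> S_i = 60*9^i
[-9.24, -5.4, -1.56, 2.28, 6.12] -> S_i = -9.24 + 3.84*i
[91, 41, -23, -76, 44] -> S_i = Random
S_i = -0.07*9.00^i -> [-0.07, -0.63, -5.67, -51.03, -459.27]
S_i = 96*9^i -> [96, 864, 7776, 69984, 629856]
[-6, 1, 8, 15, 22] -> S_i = -6 + 7*i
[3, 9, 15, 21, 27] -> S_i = 3 + 6*i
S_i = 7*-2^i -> [7, -14, 28, -56, 112]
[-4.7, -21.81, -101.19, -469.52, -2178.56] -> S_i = -4.70*4.64^i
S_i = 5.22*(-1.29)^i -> [5.22, -6.73, 8.69, -11.21, 14.46]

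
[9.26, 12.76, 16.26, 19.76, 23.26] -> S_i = 9.26 + 3.50*i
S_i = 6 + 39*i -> [6, 45, 84, 123, 162]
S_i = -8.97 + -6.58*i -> [-8.97, -15.55, -22.13, -28.71, -35.29]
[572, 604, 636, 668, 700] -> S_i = 572 + 32*i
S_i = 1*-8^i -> [1, -8, 64, -512, 4096]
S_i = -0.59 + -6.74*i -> [-0.59, -7.33, -14.07, -20.81, -27.55]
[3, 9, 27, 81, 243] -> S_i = 3*3^i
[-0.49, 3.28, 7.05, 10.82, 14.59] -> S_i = -0.49 + 3.77*i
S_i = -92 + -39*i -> [-92, -131, -170, -209, -248]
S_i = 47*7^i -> [47, 329, 2303, 16121, 112847]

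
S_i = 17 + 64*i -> [17, 81, 145, 209, 273]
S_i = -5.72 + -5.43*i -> [-5.72, -11.15, -16.58, -22.01, -27.44]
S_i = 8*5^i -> [8, 40, 200, 1000, 5000]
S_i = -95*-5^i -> [-95, 475, -2375, 11875, -59375]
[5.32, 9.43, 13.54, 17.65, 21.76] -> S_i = 5.32 + 4.11*i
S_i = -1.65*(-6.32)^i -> [-1.65, 10.43, -65.9, 416.52, -2632.4]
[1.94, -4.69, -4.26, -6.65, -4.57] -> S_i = Random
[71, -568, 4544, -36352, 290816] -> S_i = 71*-8^i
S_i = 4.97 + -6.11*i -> [4.97, -1.14, -7.25, -13.36, -19.47]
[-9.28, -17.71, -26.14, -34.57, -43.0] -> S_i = -9.28 + -8.43*i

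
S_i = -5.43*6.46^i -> [-5.43, -35.08, -226.6, -1463.85, -9456.49]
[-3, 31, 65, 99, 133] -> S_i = -3 + 34*i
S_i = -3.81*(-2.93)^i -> [-3.81, 11.16, -32.71, 95.84, -280.8]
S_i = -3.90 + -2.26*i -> [-3.9, -6.16, -8.42, -10.68, -12.94]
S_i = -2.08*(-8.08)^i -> [-2.08, 16.81, -135.8, 1097.23, -8865.61]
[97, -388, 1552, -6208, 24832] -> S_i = 97*-4^i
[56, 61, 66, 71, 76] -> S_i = 56 + 5*i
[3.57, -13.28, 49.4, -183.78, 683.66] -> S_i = 3.57*(-3.72)^i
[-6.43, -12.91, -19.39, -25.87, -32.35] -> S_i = -6.43 + -6.48*i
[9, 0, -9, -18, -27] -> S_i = 9 + -9*i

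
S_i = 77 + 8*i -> [77, 85, 93, 101, 109]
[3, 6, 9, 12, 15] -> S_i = 3 + 3*i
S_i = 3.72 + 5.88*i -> [3.72, 9.6, 15.48, 21.36, 27.24]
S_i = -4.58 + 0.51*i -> [-4.58, -4.07, -3.56, -3.05, -2.54]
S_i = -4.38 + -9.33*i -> [-4.38, -13.71, -23.04, -32.37, -41.7]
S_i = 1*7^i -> [1, 7, 49, 343, 2401]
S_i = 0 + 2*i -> [0, 2, 4, 6, 8]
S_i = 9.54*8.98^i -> [9.54, 85.67, 769.31, 6908.4, 62037.42]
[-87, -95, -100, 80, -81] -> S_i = Random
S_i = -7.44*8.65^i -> [-7.44, -64.36, -556.68, -4815.28, -41652.14]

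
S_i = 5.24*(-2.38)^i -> [5.24, -12.47, 29.68, -70.64, 168.13]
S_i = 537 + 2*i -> [537, 539, 541, 543, 545]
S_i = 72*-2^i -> [72, -144, 288, -576, 1152]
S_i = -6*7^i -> [-6, -42, -294, -2058, -14406]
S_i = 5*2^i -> [5, 10, 20, 40, 80]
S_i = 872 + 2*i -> [872, 874, 876, 878, 880]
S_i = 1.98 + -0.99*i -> [1.98, 0.99, 0.0, -0.99, -1.98]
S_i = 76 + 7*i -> [76, 83, 90, 97, 104]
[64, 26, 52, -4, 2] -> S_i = Random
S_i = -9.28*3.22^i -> [-9.28, -29.88, -96.22, -309.82, -997.63]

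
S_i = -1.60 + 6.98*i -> [-1.6, 5.38, 12.36, 19.34, 26.32]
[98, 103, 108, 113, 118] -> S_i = 98 + 5*i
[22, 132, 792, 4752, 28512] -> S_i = 22*6^i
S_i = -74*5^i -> [-74, -370, -1850, -9250, -46250]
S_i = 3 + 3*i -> [3, 6, 9, 12, 15]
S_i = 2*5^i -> [2, 10, 50, 250, 1250]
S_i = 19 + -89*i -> [19, -70, -159, -248, -337]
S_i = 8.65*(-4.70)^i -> [8.65, -40.66, 191.08, -898.07, 4220.92]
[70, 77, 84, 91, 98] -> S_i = 70 + 7*i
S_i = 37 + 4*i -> [37, 41, 45, 49, 53]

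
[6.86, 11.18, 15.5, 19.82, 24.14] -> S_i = 6.86 + 4.32*i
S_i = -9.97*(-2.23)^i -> [-9.97, 22.23, -49.58, 110.56, -246.56]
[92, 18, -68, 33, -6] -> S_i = Random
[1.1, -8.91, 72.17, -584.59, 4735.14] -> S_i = 1.10*(-8.10)^i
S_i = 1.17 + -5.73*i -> [1.17, -4.56, -10.29, -16.02, -21.75]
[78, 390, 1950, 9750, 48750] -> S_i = 78*5^i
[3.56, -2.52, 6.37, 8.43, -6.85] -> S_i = Random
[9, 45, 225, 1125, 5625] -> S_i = 9*5^i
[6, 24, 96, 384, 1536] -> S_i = 6*4^i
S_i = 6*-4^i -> [6, -24, 96, -384, 1536]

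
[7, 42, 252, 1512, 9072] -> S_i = 7*6^i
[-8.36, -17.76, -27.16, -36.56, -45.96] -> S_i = -8.36 + -9.40*i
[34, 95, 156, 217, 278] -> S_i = 34 + 61*i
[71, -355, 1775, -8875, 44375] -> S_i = 71*-5^i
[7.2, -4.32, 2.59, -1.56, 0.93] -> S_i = 7.20*(-0.60)^i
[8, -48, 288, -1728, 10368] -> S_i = 8*-6^i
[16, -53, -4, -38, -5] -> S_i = Random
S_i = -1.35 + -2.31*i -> [-1.35, -3.66, -5.97, -8.28, -10.59]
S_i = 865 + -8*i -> [865, 857, 849, 841, 833]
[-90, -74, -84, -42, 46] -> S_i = Random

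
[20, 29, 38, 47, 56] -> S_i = 20 + 9*i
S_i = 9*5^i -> [9, 45, 225, 1125, 5625]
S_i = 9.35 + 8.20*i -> [9.35, 17.55, 25.75, 33.95, 42.15]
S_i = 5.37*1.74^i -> [5.37, 9.34, 16.26, 28.29, 49.22]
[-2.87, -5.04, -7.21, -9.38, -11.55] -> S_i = -2.87 + -2.17*i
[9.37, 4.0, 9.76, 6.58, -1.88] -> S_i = Random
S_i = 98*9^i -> [98, 882, 7938, 71442, 642978]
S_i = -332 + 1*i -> [-332, -331, -330, -329, -328]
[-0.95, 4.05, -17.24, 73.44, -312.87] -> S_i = -0.95*(-4.26)^i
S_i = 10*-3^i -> [10, -30, 90, -270, 810]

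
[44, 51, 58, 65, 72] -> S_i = 44 + 7*i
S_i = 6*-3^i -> [6, -18, 54, -162, 486]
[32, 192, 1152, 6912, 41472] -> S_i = 32*6^i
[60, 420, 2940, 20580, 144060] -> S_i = 60*7^i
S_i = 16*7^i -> [16, 112, 784, 5488, 38416]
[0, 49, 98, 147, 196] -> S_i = 0 + 49*i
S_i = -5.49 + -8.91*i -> [-5.49, -14.4, -23.31, -32.22, -41.13]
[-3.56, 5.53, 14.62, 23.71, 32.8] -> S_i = -3.56 + 9.09*i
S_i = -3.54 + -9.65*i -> [-3.54, -13.19, -22.84, -32.49, -42.14]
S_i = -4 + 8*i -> [-4, 4, 12, 20, 28]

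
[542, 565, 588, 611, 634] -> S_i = 542 + 23*i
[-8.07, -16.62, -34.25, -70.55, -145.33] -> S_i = -8.07*2.06^i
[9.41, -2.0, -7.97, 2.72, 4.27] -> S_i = Random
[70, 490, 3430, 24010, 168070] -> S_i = 70*7^i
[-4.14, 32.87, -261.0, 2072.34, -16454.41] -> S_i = -4.14*(-7.94)^i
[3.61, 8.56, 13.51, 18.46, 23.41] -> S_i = 3.61 + 4.95*i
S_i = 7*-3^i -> [7, -21, 63, -189, 567]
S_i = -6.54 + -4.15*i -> [-6.54, -10.69, -14.84, -18.99, -23.14]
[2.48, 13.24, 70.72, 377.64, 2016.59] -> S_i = 2.48*5.34^i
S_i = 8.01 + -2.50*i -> [8.01, 5.51, 3.01, 0.51, -1.99]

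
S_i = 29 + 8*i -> [29, 37, 45, 53, 61]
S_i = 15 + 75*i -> [15, 90, 165, 240, 315]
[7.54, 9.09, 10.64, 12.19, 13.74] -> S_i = 7.54 + 1.55*i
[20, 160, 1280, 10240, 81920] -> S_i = 20*8^i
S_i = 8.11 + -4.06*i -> [8.11, 4.05, -0.01, -4.07, -8.13]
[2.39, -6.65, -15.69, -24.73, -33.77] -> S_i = 2.39 + -9.04*i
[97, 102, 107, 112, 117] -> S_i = 97 + 5*i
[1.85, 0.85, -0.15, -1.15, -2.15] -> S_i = 1.85 + -1.00*i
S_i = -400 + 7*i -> [-400, -393, -386, -379, -372]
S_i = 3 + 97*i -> [3, 100, 197, 294, 391]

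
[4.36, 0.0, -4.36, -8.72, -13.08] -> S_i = 4.36 + -4.36*i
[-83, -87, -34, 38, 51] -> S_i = Random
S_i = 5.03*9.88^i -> [5.03, 49.7, 491.0, 4851.08, 47928.71]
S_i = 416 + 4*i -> [416, 420, 424, 428, 432]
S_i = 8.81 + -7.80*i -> [8.81, 1.01, -6.79, -14.59, -22.39]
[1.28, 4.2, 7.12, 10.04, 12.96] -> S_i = 1.28 + 2.92*i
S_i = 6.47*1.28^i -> [6.47, 8.28, 10.6, 13.57, 17.37]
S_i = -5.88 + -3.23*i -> [-5.88, -9.11, -12.34, -15.57, -18.8]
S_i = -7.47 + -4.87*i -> [-7.47, -12.34, -17.21, -22.08, -26.95]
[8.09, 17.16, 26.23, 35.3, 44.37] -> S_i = 8.09 + 9.07*i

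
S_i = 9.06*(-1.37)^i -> [9.06, -12.41, 17.0, -23.3, 31.92]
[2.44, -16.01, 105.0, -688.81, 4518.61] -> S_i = 2.44*(-6.56)^i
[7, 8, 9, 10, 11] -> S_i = 7 + 1*i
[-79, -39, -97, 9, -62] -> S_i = Random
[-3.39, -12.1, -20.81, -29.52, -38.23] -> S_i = -3.39 + -8.71*i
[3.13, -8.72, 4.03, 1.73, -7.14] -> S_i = Random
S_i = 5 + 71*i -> [5, 76, 147, 218, 289]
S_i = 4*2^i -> [4, 8, 16, 32, 64]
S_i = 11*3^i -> [11, 33, 99, 297, 891]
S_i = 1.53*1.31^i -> [1.53, 2.0, 2.63, 3.44, 4.51]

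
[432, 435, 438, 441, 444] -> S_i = 432 + 3*i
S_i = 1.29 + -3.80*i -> [1.29, -2.51, -6.31, -10.11, -13.91]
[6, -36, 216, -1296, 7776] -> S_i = 6*-6^i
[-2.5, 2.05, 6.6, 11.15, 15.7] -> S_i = -2.50 + 4.55*i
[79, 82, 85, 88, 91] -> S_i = 79 + 3*i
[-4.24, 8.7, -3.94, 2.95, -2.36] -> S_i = Random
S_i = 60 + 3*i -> [60, 63, 66, 69, 72]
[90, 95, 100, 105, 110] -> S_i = 90 + 5*i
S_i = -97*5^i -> [-97, -485, -2425, -12125, -60625]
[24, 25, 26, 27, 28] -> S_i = 24 + 1*i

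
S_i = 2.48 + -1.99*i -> [2.48, 0.49, -1.5, -3.49, -5.48]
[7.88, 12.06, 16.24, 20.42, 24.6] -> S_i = 7.88 + 4.18*i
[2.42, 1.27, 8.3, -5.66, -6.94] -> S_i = Random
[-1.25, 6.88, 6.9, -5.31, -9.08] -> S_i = Random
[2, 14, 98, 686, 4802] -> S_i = 2*7^i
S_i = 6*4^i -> [6, 24, 96, 384, 1536]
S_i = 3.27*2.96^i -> [3.27, 9.68, 28.65, 84.81, 251.02]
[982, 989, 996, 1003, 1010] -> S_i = 982 + 7*i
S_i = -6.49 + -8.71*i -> [-6.49, -15.2, -23.91, -32.62, -41.33]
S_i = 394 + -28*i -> [394, 366, 338, 310, 282]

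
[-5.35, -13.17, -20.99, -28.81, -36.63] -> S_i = -5.35 + -7.82*i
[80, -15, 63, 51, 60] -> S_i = Random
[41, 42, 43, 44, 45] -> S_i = 41 + 1*i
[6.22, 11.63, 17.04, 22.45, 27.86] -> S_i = 6.22 + 5.41*i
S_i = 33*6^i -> [33, 198, 1188, 7128, 42768]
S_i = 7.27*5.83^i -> [7.27, 42.38, 247.1, 1440.59, 8398.63]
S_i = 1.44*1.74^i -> [1.44, 2.51, 4.36, 7.59, 13.2]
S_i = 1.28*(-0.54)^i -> [1.28, -0.69, 0.37, -0.2, 0.11]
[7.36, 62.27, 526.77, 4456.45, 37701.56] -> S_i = 7.36*8.46^i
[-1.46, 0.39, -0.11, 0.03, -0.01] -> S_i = -1.46*(-0.27)^i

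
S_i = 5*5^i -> [5, 25, 125, 625, 3125]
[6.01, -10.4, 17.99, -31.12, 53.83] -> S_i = 6.01*(-1.73)^i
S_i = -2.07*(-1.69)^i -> [-2.07, 3.5, -5.91, 9.99, -16.89]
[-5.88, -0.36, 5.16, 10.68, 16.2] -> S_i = -5.88 + 5.52*i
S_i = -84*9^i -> [-84, -756, -6804, -61236, -551124]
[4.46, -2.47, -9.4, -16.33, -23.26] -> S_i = 4.46 + -6.93*i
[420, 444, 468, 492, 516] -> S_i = 420 + 24*i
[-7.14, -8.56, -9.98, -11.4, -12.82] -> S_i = -7.14 + -1.42*i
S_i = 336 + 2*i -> [336, 338, 340, 342, 344]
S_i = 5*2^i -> [5, 10, 20, 40, 80]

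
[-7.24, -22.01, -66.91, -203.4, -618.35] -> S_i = -7.24*3.04^i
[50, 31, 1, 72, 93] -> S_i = Random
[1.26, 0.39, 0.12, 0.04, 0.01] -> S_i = 1.26*0.31^i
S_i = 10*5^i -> [10, 50, 250, 1250, 6250]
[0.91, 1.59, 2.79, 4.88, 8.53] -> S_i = 0.91*1.75^i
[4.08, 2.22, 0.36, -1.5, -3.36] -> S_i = 4.08 + -1.86*i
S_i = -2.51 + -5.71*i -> [-2.51, -8.22, -13.93, -19.64, -25.35]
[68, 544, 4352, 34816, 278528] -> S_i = 68*8^i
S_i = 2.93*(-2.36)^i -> [2.93, -6.91, 16.32, -38.51, 90.89]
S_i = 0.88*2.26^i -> [0.88, 1.99, 4.49, 10.16, 22.96]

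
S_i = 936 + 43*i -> [936, 979, 1022, 1065, 1108]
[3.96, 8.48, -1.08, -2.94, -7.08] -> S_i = Random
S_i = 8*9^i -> [8, 72, 648, 5832, 52488]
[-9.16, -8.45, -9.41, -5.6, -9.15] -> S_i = Random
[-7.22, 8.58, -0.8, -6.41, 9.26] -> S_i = Random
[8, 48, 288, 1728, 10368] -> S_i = 8*6^i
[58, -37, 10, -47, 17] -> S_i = Random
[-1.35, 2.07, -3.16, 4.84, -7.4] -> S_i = -1.35*(-1.53)^i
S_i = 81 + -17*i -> [81, 64, 47, 30, 13]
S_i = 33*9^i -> [33, 297, 2673, 24057, 216513]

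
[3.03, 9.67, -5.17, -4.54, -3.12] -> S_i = Random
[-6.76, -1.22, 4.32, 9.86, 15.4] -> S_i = -6.76 + 5.54*i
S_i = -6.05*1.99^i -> [-6.05, -12.04, -23.96, -47.68, -94.88]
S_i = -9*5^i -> [-9, -45, -225, -1125, -5625]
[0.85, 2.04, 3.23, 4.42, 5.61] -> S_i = 0.85 + 1.19*i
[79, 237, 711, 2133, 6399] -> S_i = 79*3^i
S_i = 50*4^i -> [50, 200, 800, 3200, 12800]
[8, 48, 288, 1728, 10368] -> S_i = 8*6^i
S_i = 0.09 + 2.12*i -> [0.09, 2.21, 4.33, 6.45, 8.57]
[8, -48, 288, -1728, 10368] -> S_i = 8*-6^i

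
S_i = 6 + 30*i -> [6, 36, 66, 96, 126]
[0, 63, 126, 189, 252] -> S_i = 0 + 63*i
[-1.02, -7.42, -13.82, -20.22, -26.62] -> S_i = -1.02 + -6.40*i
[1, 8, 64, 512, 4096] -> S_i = 1*8^i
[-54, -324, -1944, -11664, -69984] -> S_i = -54*6^i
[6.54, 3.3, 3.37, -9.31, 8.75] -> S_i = Random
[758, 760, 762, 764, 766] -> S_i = 758 + 2*i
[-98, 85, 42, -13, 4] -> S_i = Random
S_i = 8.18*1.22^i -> [8.18, 9.98, 12.18, 14.85, 18.12]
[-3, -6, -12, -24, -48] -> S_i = -3*2^i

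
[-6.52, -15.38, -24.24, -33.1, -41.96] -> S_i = -6.52 + -8.86*i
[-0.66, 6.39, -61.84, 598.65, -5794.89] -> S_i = -0.66*(-9.68)^i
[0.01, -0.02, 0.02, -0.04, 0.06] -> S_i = 0.01*(-1.54)^i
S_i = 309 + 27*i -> [309, 336, 363, 390, 417]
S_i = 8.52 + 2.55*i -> [8.52, 11.07, 13.62, 16.17, 18.72]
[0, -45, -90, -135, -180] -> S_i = 0 + -45*i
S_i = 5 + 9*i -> [5, 14, 23, 32, 41]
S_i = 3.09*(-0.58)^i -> [3.09, -1.79, 1.04, -0.6, 0.35]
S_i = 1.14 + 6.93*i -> [1.14, 8.07, 15.0, 21.93, 28.86]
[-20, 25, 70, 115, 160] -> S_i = -20 + 45*i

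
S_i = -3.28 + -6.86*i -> [-3.28, -10.14, -17.0, -23.86, -30.72]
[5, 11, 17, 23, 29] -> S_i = 5 + 6*i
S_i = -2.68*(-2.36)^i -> [-2.68, 6.32, -14.93, 35.23, -83.13]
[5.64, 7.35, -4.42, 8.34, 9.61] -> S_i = Random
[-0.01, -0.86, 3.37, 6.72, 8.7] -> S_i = Random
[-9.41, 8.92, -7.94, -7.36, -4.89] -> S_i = Random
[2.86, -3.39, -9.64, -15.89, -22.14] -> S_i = 2.86 + -6.25*i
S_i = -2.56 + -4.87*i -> [-2.56, -7.43, -12.3, -17.17, -22.04]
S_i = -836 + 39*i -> [-836, -797, -758, -719, -680]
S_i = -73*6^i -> [-73, -438, -2628, -15768, -94608]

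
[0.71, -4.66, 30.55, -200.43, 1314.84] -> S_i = 0.71*(-6.56)^i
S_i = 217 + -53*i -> [217, 164, 111, 58, 5]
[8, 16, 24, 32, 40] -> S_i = 8 + 8*i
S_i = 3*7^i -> [3, 21, 147, 1029, 7203]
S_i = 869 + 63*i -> [869, 932, 995, 1058, 1121]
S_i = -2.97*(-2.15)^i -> [-2.97, 6.39, -13.73, 29.52, -63.46]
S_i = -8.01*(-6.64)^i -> [-8.01, 53.19, -353.16, 2344.97, -15570.58]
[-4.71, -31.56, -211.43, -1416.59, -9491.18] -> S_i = -4.71*6.70^i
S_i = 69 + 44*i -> [69, 113, 157, 201, 245]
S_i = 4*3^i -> [4, 12, 36, 108, 324]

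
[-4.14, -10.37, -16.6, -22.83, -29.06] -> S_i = -4.14 + -6.23*i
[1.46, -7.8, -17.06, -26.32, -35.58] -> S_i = 1.46 + -9.26*i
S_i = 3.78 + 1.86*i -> [3.78, 5.64, 7.5, 9.36, 11.22]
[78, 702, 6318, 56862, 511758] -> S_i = 78*9^i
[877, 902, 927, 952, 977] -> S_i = 877 + 25*i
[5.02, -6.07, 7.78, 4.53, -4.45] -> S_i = Random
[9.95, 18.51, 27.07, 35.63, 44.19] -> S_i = 9.95 + 8.56*i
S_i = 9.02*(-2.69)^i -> [9.02, -24.26, 65.27, -175.58, 472.3]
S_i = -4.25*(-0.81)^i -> [-4.25, 3.44, -2.79, 2.26, -1.83]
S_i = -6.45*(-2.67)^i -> [-6.45, 17.22, -45.98, 122.77, -327.8]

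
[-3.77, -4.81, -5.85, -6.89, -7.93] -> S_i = -3.77 + -1.04*i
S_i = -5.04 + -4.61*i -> [-5.04, -9.65, -14.26, -18.87, -23.48]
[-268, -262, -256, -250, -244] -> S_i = -268 + 6*i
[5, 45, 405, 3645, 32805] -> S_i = 5*9^i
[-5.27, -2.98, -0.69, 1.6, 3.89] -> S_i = -5.27 + 2.29*i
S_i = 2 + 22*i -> [2, 24, 46, 68, 90]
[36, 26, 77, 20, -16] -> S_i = Random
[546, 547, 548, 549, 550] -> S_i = 546 + 1*i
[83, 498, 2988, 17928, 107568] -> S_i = 83*6^i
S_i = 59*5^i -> [59, 295, 1475, 7375, 36875]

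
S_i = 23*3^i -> [23, 69, 207, 621, 1863]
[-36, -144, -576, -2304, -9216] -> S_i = -36*4^i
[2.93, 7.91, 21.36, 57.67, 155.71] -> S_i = 2.93*2.70^i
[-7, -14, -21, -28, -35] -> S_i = -7 + -7*i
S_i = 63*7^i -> [63, 441, 3087, 21609, 151263]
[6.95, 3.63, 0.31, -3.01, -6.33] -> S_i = 6.95 + -3.32*i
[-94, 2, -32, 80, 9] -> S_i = Random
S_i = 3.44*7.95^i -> [3.44, 27.35, 217.42, 1728.46, 13741.27]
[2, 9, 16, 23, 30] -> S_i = 2 + 7*i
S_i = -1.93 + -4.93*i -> [-1.93, -6.86, -11.79, -16.72, -21.65]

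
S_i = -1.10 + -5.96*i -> [-1.1, -7.06, -13.02, -18.98, -24.94]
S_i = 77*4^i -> [77, 308, 1232, 4928, 19712]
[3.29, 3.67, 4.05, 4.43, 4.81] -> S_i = 3.29 + 0.38*i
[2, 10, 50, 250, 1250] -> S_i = 2*5^i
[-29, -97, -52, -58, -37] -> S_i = Random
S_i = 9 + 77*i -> [9, 86, 163, 240, 317]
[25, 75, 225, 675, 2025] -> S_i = 25*3^i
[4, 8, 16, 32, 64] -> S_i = 4*2^i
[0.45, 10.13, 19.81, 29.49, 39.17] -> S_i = 0.45 + 9.68*i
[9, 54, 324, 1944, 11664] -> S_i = 9*6^i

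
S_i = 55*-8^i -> [55, -440, 3520, -28160, 225280]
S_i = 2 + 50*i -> [2, 52, 102, 152, 202]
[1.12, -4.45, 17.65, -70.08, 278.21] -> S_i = 1.12*(-3.97)^i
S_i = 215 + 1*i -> [215, 216, 217, 218, 219]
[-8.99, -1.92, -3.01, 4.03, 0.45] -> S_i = Random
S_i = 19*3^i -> [19, 57, 171, 513, 1539]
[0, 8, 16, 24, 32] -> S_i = 0 + 8*i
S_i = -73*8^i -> [-73, -584, -4672, -37376, -299008]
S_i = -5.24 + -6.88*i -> [-5.24, -12.12, -19.0, -25.88, -32.76]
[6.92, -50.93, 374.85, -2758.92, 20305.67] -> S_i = 6.92*(-7.36)^i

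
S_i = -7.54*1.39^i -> [-7.54, -10.48, -14.57, -20.25, -28.15]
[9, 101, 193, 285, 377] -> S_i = 9 + 92*i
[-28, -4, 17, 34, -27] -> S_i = Random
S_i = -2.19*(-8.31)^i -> [-2.19, 18.2, -151.23, 1256.75, -10443.55]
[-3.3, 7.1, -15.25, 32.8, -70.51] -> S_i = -3.30*(-2.15)^i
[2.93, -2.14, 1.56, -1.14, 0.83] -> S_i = 2.93*(-0.73)^i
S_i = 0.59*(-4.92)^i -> [0.59, -2.9, 14.28, -70.27, 345.71]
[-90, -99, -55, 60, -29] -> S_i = Random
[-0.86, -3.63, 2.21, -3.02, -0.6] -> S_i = Random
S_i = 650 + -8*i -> [650, 642, 634, 626, 618]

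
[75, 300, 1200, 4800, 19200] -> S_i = 75*4^i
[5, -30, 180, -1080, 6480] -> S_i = 5*-6^i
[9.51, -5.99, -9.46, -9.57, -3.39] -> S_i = Random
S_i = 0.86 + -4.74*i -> [0.86, -3.88, -8.62, -13.36, -18.1]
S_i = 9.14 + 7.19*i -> [9.14, 16.33, 23.52, 30.71, 37.9]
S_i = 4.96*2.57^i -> [4.96, 12.75, 32.76, 84.19, 216.38]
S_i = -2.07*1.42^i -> [-2.07, -2.94, -4.17, -5.93, -8.42]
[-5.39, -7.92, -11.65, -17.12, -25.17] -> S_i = -5.39*1.47^i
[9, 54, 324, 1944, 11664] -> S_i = 9*6^i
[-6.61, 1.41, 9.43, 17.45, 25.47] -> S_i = -6.61 + 8.02*i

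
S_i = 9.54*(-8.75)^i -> [9.54, -83.48, 730.41, -6391.05, 55921.73]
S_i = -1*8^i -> [-1, -8, -64, -512, -4096]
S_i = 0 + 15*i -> [0, 15, 30, 45, 60]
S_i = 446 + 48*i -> [446, 494, 542, 590, 638]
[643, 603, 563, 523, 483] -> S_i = 643 + -40*i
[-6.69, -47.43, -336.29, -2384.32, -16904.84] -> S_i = -6.69*7.09^i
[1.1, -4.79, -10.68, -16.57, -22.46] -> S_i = 1.10 + -5.89*i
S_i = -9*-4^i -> [-9, 36, -144, 576, -2304]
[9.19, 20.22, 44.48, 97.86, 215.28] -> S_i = 9.19*2.20^i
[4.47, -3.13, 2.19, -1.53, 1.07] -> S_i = 4.47*(-0.70)^i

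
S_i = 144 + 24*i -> [144, 168, 192, 216, 240]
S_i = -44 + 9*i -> [-44, -35, -26, -17, -8]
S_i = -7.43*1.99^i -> [-7.43, -14.79, -29.42, -58.55, -116.52]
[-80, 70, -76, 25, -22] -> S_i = Random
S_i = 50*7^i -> [50, 350, 2450, 17150, 120050]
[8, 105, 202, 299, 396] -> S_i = 8 + 97*i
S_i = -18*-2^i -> [-18, 36, -72, 144, -288]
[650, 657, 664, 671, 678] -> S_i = 650 + 7*i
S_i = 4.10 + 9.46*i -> [4.1, 13.56, 23.02, 32.48, 41.94]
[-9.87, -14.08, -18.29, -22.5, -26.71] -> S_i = -9.87 + -4.21*i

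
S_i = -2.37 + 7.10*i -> [-2.37, 4.73, 11.83, 18.93, 26.03]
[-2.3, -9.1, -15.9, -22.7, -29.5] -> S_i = -2.30 + -6.80*i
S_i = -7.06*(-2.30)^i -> [-7.06, 16.24, -37.35, 85.9, -197.57]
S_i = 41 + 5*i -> [41, 46, 51, 56, 61]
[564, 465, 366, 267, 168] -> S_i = 564 + -99*i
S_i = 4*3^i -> [4, 12, 36, 108, 324]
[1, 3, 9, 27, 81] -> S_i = 1*3^i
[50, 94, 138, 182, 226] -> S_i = 50 + 44*i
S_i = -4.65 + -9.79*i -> [-4.65, -14.44, -24.23, -34.02, -43.81]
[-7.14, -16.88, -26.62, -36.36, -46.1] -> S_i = -7.14 + -9.74*i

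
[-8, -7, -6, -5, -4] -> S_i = -8 + 1*i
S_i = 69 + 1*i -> [69, 70, 71, 72, 73]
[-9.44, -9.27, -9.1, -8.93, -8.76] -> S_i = -9.44 + 0.17*i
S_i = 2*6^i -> [2, 12, 72, 432, 2592]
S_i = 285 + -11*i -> [285, 274, 263, 252, 241]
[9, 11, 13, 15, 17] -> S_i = 9 + 2*i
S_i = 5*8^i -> [5, 40, 320, 2560, 20480]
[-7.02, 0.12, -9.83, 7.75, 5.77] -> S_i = Random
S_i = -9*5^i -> [-9, -45, -225, -1125, -5625]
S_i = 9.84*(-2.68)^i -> [9.84, -26.37, 70.67, -189.41, 507.61]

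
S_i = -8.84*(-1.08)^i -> [-8.84, 9.55, -10.31, 11.14, -12.03]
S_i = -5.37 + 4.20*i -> [-5.37, -1.17, 3.03, 7.23, 11.43]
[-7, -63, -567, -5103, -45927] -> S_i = -7*9^i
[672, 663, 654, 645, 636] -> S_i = 672 + -9*i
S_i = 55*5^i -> [55, 275, 1375, 6875, 34375]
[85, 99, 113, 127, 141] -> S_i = 85 + 14*i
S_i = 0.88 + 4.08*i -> [0.88, 4.96, 9.04, 13.12, 17.2]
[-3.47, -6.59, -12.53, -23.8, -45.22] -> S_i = -3.47*1.90^i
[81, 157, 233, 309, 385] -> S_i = 81 + 76*i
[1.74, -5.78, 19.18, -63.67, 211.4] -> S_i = 1.74*(-3.32)^i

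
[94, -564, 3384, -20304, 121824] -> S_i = 94*-6^i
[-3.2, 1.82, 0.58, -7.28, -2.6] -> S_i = Random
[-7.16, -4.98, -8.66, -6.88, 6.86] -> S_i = Random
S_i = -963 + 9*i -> [-963, -954, -945, -936, -927]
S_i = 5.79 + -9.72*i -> [5.79, -3.93, -13.65, -23.37, -33.09]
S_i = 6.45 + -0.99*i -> [6.45, 5.46, 4.47, 3.48, 2.49]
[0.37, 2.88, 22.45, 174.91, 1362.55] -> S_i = 0.37*7.79^i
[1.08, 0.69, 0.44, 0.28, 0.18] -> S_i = 1.08*0.64^i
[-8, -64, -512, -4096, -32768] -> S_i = -8*8^i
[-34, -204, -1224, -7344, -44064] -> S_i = -34*6^i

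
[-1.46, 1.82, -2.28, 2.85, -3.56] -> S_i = -1.46*(-1.25)^i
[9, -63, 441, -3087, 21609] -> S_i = 9*-7^i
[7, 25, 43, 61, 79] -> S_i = 7 + 18*i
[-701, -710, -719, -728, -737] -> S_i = -701 + -9*i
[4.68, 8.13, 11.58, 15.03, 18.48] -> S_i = 4.68 + 3.45*i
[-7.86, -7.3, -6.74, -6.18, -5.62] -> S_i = -7.86 + 0.56*i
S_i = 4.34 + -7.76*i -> [4.34, -3.42, -11.18, -18.94, -26.7]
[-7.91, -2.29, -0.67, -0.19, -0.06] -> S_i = -7.91*0.29^i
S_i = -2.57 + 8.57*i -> [-2.57, 6.0, 14.57, 23.14, 31.71]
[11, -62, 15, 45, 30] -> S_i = Random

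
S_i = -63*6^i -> [-63, -378, -2268, -13608, -81648]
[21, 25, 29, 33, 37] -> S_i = 21 + 4*i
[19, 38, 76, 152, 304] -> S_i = 19*2^i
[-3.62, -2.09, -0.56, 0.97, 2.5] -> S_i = -3.62 + 1.53*i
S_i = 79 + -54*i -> [79, 25, -29, -83, -137]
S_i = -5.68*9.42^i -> [-5.68, -53.51, -504.02, -4747.89, -44725.16]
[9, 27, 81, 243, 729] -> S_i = 9*3^i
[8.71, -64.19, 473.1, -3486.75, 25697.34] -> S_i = 8.71*(-7.37)^i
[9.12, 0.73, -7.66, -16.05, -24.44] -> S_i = 9.12 + -8.39*i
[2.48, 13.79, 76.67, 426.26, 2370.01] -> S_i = 2.48*5.56^i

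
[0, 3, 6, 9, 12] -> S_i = 0 + 3*i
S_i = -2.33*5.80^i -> [-2.33, -13.51, -78.38, -454.61, -2636.74]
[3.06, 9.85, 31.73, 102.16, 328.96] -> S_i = 3.06*3.22^i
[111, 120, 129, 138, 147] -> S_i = 111 + 9*i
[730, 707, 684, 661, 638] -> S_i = 730 + -23*i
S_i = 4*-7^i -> [4, -28, 196, -1372, 9604]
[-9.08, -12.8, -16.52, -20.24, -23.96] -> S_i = -9.08 + -3.72*i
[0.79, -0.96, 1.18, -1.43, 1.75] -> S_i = 0.79*(-1.22)^i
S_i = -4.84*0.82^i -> [-4.84, -3.97, -3.25, -2.67, -2.19]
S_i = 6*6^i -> [6, 36, 216, 1296, 7776]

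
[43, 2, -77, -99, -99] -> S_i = Random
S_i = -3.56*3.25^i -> [-3.56, -11.57, -37.6, -122.21, -397.18]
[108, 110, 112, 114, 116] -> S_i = 108 + 2*i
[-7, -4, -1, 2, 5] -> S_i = -7 + 3*i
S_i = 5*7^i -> [5, 35, 245, 1715, 12005]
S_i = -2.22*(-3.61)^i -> [-2.22, 8.01, -28.93, 104.44, -377.04]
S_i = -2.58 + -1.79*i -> [-2.58, -4.37, -6.16, -7.95, -9.74]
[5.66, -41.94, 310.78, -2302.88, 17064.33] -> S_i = 5.66*(-7.41)^i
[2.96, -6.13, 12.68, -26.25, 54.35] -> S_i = 2.96*(-2.07)^i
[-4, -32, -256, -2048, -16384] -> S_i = -4*8^i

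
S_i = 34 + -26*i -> [34, 8, -18, -44, -70]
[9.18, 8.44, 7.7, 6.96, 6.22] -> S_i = 9.18 + -0.74*i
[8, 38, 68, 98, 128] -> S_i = 8 + 30*i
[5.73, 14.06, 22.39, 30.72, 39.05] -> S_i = 5.73 + 8.33*i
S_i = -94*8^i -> [-94, -752, -6016, -48128, -385024]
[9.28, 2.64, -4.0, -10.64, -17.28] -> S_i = 9.28 + -6.64*i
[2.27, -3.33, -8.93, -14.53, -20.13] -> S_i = 2.27 + -5.60*i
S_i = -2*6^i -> [-2, -12, -72, -432, -2592]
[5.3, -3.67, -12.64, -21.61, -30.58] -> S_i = 5.30 + -8.97*i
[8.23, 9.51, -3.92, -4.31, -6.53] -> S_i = Random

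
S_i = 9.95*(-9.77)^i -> [9.95, -97.21, 949.76, -9279.12, 90657.0]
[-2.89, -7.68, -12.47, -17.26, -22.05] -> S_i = -2.89 + -4.79*i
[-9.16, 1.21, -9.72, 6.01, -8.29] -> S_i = Random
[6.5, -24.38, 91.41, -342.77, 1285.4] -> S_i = 6.50*(-3.75)^i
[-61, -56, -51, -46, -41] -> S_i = -61 + 5*i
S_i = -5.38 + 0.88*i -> [-5.38, -4.5, -3.62, -2.74, -1.86]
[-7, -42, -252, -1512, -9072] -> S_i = -7*6^i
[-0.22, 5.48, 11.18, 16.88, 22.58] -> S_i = -0.22 + 5.70*i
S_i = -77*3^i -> [-77, -231, -693, -2079, -6237]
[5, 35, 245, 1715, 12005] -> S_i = 5*7^i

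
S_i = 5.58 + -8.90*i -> [5.58, -3.32, -12.22, -21.12, -30.02]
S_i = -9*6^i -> [-9, -54, -324, -1944, -11664]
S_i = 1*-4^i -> [1, -4, 16, -64, 256]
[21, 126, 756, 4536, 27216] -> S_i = 21*6^i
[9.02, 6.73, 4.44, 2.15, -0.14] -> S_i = 9.02 + -2.29*i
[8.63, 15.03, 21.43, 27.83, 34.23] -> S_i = 8.63 + 6.40*i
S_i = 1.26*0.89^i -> [1.26, 1.12, 1.0, 0.89, 0.79]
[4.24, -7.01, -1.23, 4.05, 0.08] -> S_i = Random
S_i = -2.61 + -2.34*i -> [-2.61, -4.95, -7.29, -9.63, -11.97]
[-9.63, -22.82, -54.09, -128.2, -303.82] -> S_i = -9.63*2.37^i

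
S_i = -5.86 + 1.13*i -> [-5.86, -4.73, -3.6, -2.47, -1.34]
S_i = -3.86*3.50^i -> [-3.86, -13.51, -47.28, -165.5, -579.24]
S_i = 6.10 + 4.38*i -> [6.1, 10.48, 14.86, 19.24, 23.62]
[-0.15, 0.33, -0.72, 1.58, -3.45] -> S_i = -0.15*(-2.19)^i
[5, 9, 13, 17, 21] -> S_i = 5 + 4*i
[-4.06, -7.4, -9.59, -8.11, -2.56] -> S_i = Random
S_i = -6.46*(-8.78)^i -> [-6.46, 56.72, -497.99, 4372.36, -38389.33]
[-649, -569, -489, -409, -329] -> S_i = -649 + 80*i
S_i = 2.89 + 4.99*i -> [2.89, 7.88, 12.87, 17.86, 22.85]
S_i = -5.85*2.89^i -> [-5.85, -16.91, -48.86, -141.2, -408.08]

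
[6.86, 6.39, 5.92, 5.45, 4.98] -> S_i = 6.86 + -0.47*i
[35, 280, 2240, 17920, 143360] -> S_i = 35*8^i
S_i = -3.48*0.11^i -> [-3.48, -0.38, -0.04, -0.0, -0.0]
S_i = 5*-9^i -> [5, -45, 405, -3645, 32805]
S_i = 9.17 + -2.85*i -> [9.17, 6.32, 3.47, 0.62, -2.23]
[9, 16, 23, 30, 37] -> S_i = 9 + 7*i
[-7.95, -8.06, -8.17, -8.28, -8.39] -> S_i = -7.95 + -0.11*i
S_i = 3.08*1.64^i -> [3.08, 5.05, 8.28, 13.59, 22.28]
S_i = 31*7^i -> [31, 217, 1519, 10633, 74431]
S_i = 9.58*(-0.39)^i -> [9.58, -3.74, 1.46, -0.57, 0.22]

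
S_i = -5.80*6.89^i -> [-5.8, -39.96, -275.34, -1897.08, -13070.88]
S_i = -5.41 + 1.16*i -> [-5.41, -4.25, -3.09, -1.93, -0.77]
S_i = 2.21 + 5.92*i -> [2.21, 8.13, 14.05, 19.97, 25.89]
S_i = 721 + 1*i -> [721, 722, 723, 724, 725]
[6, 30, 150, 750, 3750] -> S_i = 6*5^i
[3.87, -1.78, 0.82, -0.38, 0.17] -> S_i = 3.87*(-0.46)^i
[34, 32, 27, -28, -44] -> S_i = Random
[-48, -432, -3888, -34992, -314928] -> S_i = -48*9^i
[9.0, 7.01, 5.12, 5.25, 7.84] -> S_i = Random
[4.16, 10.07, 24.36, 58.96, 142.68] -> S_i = 4.16*2.42^i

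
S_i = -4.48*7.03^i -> [-4.48, -31.49, -221.41, -1556.48, -10942.07]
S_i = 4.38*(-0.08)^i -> [4.38, -0.35, 0.03, -0.0, 0.0]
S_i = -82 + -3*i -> [-82, -85, -88, -91, -94]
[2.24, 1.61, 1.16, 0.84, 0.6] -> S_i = 2.24*0.72^i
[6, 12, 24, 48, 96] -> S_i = 6*2^i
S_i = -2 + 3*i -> [-2, 1, 4, 7, 10]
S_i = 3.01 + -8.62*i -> [3.01, -5.61, -14.23, -22.85, -31.47]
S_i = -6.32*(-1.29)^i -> [-6.32, 8.15, -10.52, 13.57, -17.5]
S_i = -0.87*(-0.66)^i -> [-0.87, 0.57, -0.38, 0.25, -0.17]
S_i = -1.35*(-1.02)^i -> [-1.35, 1.38, -1.4, 1.43, -1.46]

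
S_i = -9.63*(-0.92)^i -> [-9.63, 8.86, -8.15, 7.5, -6.9]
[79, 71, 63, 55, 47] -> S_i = 79 + -8*i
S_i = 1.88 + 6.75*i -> [1.88, 8.63, 15.38, 22.13, 28.88]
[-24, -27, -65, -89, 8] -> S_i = Random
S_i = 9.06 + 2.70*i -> [9.06, 11.76, 14.46, 17.16, 19.86]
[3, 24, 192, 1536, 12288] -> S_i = 3*8^i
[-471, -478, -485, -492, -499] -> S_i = -471 + -7*i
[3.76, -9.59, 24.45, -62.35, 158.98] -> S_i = 3.76*(-2.55)^i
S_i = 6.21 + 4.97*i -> [6.21, 11.18, 16.15, 21.12, 26.09]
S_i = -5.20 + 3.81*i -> [-5.2, -1.39, 2.42, 6.23, 10.04]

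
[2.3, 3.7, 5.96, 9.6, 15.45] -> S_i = 2.30*1.61^i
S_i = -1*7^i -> [-1, -7, -49, -343, -2401]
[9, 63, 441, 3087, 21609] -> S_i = 9*7^i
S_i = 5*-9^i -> [5, -45, 405, -3645, 32805]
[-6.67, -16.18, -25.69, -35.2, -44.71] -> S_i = -6.67 + -9.51*i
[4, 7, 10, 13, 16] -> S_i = 4 + 3*i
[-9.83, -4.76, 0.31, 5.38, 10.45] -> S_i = -9.83 + 5.07*i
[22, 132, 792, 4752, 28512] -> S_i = 22*6^i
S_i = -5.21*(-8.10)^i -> [-5.21, 42.2, -341.83, 2768.81, -22427.34]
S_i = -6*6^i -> [-6, -36, -216, -1296, -7776]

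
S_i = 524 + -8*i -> [524, 516, 508, 500, 492]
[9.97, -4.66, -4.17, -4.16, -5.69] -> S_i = Random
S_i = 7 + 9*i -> [7, 16, 25, 34, 43]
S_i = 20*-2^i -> [20, -40, 80, -160, 320]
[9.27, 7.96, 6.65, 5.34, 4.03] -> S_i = 9.27 + -1.31*i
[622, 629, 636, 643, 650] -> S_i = 622 + 7*i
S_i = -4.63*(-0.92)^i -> [-4.63, 4.26, -3.92, 3.61, -3.32]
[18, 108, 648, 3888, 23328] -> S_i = 18*6^i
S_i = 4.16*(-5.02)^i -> [4.16, -20.88, 104.83, -526.26, 2641.85]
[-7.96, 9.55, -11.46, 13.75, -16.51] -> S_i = -7.96*(-1.20)^i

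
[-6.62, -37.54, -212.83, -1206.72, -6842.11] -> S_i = -6.62*5.67^i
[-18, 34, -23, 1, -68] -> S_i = Random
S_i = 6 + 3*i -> [6, 9, 12, 15, 18]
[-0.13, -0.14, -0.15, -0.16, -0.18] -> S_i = -0.13*1.08^i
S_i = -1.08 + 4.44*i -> [-1.08, 3.36, 7.8, 12.24, 16.68]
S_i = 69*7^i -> [69, 483, 3381, 23667, 165669]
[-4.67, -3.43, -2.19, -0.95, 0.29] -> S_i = -4.67 + 1.24*i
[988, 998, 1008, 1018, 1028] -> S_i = 988 + 10*i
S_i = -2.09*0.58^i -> [-2.09, -1.21, -0.7, -0.41, -0.24]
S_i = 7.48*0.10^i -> [7.48, 0.75, 0.07, 0.01, 0.0]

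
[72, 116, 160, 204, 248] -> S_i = 72 + 44*i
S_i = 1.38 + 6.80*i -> [1.38, 8.18, 14.98, 21.78, 28.58]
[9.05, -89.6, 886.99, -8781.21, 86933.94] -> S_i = 9.05*(-9.90)^i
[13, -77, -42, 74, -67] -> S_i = Random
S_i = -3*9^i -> [-3, -27, -243, -2187, -19683]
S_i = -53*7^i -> [-53, -371, -2597, -18179, -127253]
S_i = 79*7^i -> [79, 553, 3871, 27097, 189679]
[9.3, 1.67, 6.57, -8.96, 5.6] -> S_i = Random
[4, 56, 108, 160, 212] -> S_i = 4 + 52*i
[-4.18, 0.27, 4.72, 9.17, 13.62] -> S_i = -4.18 + 4.45*i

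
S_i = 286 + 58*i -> [286, 344, 402, 460, 518]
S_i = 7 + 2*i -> [7, 9, 11, 13, 15]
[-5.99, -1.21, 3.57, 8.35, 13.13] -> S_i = -5.99 + 4.78*i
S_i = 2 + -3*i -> [2, -1, -4, -7, -10]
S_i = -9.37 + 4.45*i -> [-9.37, -4.92, -0.47, 3.98, 8.43]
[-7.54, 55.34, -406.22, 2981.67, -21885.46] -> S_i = -7.54*(-7.34)^i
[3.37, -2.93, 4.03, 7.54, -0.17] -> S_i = Random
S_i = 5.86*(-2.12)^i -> [5.86, -12.42, 26.34, -55.83, 118.37]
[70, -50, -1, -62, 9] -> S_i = Random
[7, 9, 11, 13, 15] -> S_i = 7 + 2*i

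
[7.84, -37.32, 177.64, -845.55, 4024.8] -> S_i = 7.84*(-4.76)^i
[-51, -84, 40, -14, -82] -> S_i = Random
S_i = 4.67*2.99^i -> [4.67, 13.96, 41.75, 124.83, 373.25]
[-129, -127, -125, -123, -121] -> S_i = -129 + 2*i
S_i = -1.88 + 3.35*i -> [-1.88, 1.47, 4.82, 8.17, 11.52]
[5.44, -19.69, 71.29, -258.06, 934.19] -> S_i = 5.44*(-3.62)^i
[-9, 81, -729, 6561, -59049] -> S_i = -9*-9^i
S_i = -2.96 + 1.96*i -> [-2.96, -1.0, 0.96, 2.92, 4.88]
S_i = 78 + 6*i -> [78, 84, 90, 96, 102]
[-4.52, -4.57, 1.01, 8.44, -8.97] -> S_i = Random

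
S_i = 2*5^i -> [2, 10, 50, 250, 1250]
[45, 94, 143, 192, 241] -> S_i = 45 + 49*i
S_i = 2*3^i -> [2, 6, 18, 54, 162]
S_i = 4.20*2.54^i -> [4.2, 10.67, 27.1, 68.83, 174.82]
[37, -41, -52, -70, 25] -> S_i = Random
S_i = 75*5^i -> [75, 375, 1875, 9375, 46875]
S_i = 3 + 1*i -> [3, 4, 5, 6, 7]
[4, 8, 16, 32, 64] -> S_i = 4*2^i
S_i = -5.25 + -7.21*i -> [-5.25, -12.46, -19.67, -26.88, -34.09]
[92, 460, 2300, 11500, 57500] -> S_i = 92*5^i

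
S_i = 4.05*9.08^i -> [4.05, 36.77, 333.91, 3031.88, 27529.51]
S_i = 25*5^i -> [25, 125, 625, 3125, 15625]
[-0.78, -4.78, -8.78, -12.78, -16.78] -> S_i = -0.78 + -4.00*i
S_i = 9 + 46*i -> [9, 55, 101, 147, 193]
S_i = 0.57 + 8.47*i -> [0.57, 9.04, 17.51, 25.98, 34.45]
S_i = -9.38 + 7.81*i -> [-9.38, -1.57, 6.24, 14.05, 21.86]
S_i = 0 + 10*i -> [0, 10, 20, 30, 40]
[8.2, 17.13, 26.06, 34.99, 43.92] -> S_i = 8.20 + 8.93*i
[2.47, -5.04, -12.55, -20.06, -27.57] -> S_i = 2.47 + -7.51*i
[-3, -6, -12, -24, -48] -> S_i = -3*2^i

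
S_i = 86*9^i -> [86, 774, 6966, 62694, 564246]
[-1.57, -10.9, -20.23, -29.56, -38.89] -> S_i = -1.57 + -9.33*i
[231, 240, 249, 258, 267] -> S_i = 231 + 9*i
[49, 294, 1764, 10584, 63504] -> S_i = 49*6^i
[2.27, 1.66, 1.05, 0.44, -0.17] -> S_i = 2.27 + -0.61*i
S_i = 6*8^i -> [6, 48, 384, 3072, 24576]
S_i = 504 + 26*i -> [504, 530, 556, 582, 608]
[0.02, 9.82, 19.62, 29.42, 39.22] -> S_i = 0.02 + 9.80*i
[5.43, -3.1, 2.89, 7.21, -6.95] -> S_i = Random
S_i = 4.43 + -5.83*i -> [4.43, -1.4, -7.23, -13.06, -18.89]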